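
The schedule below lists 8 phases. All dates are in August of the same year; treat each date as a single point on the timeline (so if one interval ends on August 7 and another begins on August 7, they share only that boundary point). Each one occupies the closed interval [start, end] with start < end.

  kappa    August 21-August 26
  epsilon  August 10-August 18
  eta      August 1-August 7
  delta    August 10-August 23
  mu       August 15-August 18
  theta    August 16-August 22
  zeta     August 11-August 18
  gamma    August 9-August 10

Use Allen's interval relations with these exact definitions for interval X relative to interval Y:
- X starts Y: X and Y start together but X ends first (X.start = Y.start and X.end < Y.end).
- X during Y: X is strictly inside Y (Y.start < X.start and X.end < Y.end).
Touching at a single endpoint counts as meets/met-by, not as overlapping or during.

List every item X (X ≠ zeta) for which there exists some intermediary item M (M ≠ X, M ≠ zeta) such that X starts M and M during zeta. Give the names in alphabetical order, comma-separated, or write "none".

none

Target zeta = [August 11, August 18].
Intermediaries M with M during zeta: none.
Union: none.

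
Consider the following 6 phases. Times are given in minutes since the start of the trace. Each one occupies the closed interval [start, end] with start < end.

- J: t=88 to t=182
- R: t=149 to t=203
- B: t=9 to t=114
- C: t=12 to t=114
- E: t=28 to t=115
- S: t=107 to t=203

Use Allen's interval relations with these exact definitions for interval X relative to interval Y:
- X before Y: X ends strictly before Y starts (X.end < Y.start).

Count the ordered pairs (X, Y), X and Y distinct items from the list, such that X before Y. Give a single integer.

Checking all 30 ordered pairs for relation 'before'; matching pairs in alphabetical order:
(B, R): B before R ✓
(C, R): C before R ✓
(E, R): E before R ✓
Count: 3.

3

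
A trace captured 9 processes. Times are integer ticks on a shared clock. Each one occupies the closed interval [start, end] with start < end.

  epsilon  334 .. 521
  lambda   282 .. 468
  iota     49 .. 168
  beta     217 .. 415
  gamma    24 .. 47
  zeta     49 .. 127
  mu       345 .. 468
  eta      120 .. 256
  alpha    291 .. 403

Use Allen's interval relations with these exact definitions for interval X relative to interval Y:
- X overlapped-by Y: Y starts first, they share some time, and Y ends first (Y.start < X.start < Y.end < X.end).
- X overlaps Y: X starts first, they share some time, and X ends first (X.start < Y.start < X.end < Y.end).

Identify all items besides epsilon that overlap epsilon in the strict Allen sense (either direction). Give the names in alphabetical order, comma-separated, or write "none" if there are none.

Target epsilon = [334, 521].
alpha [291, 403] → overlaps → yes.
beta [217, 415] → overlaps → yes.
eta [120, 256] → before → no.
gamma [24, 47] → before → no.
iota [49, 168] → before → no.
lambda [282, 468] → overlaps → yes.
mu [345, 468] → during → no.
zeta [49, 127] → before → no.
Result: alpha, beta, lambda.

alpha, beta, lambda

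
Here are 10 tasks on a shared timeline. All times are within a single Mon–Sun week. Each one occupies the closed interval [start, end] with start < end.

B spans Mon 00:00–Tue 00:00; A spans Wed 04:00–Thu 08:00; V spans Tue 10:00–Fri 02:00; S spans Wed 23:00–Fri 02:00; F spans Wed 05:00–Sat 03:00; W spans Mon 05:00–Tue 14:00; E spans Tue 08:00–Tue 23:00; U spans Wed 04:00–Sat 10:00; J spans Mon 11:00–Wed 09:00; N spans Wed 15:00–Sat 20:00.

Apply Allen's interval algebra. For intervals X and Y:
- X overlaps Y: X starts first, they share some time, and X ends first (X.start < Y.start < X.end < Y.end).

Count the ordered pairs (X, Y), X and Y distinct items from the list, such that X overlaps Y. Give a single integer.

Checking all 90 ordered pairs for relation 'overlaps'; matching pairs in alphabetical order:
(A, F): A overlaps F ✓
(A, N): A overlaps N ✓
(A, S): A overlaps S ✓
(B, J): B overlaps J ✓
(B, W): B overlaps W ✓
(E, V): E overlaps V ✓
(F, N): F overlaps N ✓
(J, A): J overlaps A ✓
(J, F): J overlaps F ✓
(J, U): J overlaps U ✓
(J, V): J overlaps V ✓
(U, N): U overlaps N ✓
(V, F): V overlaps F ✓
(V, N): V overlaps N ✓
(V, U): V overlaps U ✓
(W, E): W overlaps E ✓
(W, J): W overlaps J ✓
(W, V): W overlaps V ✓
Count: 18.

18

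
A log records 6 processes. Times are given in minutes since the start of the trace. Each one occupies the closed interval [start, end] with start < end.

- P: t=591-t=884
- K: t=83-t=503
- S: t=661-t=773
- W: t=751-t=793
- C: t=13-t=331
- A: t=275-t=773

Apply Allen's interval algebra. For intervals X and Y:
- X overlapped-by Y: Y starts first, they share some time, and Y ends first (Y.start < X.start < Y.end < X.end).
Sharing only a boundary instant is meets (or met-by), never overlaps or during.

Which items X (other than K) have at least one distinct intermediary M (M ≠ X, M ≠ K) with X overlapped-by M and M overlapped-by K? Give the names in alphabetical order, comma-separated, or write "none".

P, W

Target K = [t=83, t=503].
Intermediaries M with M overlapped-by K: A.
Via A — items with X overlapped-by A: P, W.
Union: P, W.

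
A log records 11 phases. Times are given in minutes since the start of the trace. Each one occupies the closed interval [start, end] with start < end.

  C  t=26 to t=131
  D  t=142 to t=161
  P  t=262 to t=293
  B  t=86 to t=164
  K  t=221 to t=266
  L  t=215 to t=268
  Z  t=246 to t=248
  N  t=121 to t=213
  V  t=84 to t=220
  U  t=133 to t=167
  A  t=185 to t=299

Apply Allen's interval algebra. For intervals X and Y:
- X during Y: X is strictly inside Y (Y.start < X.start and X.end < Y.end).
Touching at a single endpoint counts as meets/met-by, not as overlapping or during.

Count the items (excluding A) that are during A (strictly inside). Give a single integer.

4

Target A = [t=185, t=299].
B [t=86, t=164] → before → no.
C [t=26, t=131] → before → no.
D [t=142, t=161] → before → no.
K [t=221, t=266] → during → counts.
L [t=215, t=268] → during → counts.
N [t=121, t=213] → overlaps → no.
P [t=262, t=293] → during → counts.
U [t=133, t=167] → before → no.
V [t=84, t=220] → overlaps → no.
Z [t=246, t=248] → during → counts.
Total: 4.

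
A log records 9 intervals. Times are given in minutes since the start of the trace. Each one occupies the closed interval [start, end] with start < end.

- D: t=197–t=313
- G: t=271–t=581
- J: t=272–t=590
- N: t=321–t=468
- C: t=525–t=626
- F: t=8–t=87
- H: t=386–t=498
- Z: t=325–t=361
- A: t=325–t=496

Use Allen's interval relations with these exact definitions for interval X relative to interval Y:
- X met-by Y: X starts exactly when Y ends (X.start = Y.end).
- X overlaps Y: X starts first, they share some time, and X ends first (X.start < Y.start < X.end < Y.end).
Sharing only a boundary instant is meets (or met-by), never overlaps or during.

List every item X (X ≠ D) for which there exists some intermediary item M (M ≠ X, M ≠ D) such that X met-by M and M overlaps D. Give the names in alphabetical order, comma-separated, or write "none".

none

Target D = [t=197, t=313].
Intermediaries M with M overlaps D: none.
Union: none.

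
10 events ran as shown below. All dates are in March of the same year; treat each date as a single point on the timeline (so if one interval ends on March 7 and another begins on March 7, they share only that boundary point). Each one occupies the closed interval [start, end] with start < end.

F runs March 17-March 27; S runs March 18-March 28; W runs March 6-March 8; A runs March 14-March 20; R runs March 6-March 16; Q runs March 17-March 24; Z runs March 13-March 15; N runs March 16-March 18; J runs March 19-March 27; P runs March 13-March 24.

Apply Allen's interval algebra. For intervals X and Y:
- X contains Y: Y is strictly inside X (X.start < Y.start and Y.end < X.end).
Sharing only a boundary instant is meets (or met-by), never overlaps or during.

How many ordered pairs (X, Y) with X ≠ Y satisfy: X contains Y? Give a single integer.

5

Checking all 90 ordered pairs for relation 'contains'; matching pairs in alphabetical order:
(A, N): A contains N ✓
(P, A): P contains A ✓
(P, N): P contains N ✓
(R, Z): R contains Z ✓
(S, J): S contains J ✓
Count: 5.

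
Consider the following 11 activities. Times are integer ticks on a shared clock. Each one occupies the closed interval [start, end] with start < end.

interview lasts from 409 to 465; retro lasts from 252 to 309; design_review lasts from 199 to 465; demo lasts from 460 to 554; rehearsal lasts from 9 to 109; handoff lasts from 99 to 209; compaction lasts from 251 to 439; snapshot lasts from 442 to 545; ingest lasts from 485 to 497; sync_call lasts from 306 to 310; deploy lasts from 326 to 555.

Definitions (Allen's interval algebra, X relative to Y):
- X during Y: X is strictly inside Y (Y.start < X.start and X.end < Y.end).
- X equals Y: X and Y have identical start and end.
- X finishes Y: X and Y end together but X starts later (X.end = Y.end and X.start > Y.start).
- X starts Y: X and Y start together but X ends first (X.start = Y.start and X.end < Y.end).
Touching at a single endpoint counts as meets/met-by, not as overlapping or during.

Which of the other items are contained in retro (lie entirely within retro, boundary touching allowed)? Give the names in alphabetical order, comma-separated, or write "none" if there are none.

none

Target retro = [252, 309].
compaction [251, 439] → contains → no.
demo [460, 554] → after → no.
deploy [326, 555] → after → no.
design_review [199, 465] → contains → no.
handoff [99, 209] → before → no.
ingest [485, 497] → after → no.
interview [409, 465] → after → no.
rehearsal [9, 109] → before → no.
snapshot [442, 545] → after → no.
sync_call [306, 310] → overlapped-by → no.
Result: none.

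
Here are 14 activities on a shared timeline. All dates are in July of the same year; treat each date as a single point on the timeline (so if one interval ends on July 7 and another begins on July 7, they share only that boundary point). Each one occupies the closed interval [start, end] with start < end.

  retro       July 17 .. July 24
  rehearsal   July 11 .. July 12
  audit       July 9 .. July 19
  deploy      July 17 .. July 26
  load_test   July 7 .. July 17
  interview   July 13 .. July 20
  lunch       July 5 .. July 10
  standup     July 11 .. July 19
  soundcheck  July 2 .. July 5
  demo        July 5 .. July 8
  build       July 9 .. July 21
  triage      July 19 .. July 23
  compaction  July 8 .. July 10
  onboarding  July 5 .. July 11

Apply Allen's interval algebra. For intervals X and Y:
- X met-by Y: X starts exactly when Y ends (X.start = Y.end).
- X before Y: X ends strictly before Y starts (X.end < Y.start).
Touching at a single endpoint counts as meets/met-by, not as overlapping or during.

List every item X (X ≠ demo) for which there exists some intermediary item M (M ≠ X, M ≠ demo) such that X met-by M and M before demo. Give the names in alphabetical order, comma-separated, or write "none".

Target demo = [July 5, July 8].
Intermediaries M with M before demo: none.
Union: none.

none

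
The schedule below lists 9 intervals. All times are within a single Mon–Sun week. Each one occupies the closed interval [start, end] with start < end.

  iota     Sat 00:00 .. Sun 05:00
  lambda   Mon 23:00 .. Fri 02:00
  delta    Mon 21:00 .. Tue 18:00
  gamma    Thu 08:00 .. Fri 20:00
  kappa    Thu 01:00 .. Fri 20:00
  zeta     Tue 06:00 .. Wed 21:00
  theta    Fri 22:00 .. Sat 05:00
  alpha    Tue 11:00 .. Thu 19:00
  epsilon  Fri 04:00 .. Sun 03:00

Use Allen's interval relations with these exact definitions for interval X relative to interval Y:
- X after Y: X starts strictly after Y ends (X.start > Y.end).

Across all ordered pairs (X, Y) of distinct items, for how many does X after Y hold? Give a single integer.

Checking all 72 ordered pairs for relation 'after'; matching pairs in alphabetical order:
(epsilon, alpha): epsilon after alpha ✓
(epsilon, delta): epsilon after delta ✓
(epsilon, lambda): epsilon after lambda ✓
(epsilon, zeta): epsilon after zeta ✓
(gamma, delta): gamma after delta ✓
(gamma, zeta): gamma after zeta ✓
(iota, alpha): iota after alpha ✓
(iota, delta): iota after delta ✓
(iota, gamma): iota after gamma ✓
(iota, kappa): iota after kappa ✓
(iota, lambda): iota after lambda ✓
(iota, zeta): iota after zeta ✓
(kappa, delta): kappa after delta ✓
(kappa, zeta): kappa after zeta ✓
(theta, alpha): theta after alpha ✓
(theta, delta): theta after delta ✓
(theta, gamma): theta after gamma ✓
(theta, kappa): theta after kappa ✓
(theta, lambda): theta after lambda ✓
(theta, zeta): theta after zeta ✓
Count: 20.

20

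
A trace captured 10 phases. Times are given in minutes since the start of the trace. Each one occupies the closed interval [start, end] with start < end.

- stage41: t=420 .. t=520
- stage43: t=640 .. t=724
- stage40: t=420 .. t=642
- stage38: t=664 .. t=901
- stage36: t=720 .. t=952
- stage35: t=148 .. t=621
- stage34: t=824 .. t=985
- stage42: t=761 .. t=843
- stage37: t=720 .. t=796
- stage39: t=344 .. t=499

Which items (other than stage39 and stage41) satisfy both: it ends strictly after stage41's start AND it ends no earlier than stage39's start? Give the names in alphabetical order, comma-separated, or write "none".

stage34, stage35, stage36, stage37, stage38, stage40, stage42, stage43

Conditions: its end is strictly after stage41's start (X.end > t=420) AND its end is no earlier than stage39's start (X.end >= t=344).
stage34: end t=985 > t=420? ✓; end t=985 >= t=344? ✓ → yes.
stage35: end t=621 > t=420? ✓; end t=621 >= t=344? ✓ → yes.
stage36: end t=952 > t=420? ✓; end t=952 >= t=344? ✓ → yes.
stage37: end t=796 > t=420? ✓; end t=796 >= t=344? ✓ → yes.
stage38: end t=901 > t=420? ✓; end t=901 >= t=344? ✓ → yes.
stage40: end t=642 > t=420? ✓; end t=642 >= t=344? ✓ → yes.
stage42: end t=843 > t=420? ✓; end t=843 >= t=344? ✓ → yes.
stage43: end t=724 > t=420? ✓; end t=724 >= t=344? ✓ → yes.
Result: stage34, stage35, stage36, stage37, stage38, stage40, stage42, stage43.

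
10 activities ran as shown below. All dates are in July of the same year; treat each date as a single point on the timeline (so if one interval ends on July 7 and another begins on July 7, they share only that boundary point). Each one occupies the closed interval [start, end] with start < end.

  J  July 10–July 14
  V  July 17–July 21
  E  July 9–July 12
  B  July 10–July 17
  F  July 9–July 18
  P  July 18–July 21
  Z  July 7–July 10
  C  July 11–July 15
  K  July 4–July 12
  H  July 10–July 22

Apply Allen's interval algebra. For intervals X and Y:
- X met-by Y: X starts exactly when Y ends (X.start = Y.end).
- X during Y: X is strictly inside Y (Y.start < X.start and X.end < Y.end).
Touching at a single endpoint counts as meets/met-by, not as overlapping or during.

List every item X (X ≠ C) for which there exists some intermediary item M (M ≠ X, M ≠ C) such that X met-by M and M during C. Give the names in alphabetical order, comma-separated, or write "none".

Target C = [July 11, July 15].
Intermediaries M with M during C: none.
Union: none.

none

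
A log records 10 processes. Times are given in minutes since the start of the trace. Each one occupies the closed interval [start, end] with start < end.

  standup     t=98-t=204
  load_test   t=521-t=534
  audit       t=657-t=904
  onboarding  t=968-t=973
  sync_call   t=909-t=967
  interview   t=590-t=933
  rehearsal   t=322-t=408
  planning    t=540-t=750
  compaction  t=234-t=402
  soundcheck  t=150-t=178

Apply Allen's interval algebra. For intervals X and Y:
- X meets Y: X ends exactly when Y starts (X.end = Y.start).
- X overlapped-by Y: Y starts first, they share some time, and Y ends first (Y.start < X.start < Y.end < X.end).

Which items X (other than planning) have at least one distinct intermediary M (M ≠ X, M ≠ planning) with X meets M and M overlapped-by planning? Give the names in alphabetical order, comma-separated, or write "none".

none

Target planning = [t=540, t=750].
Intermediaries M with M overlapped-by planning: audit, interview.
Via audit — items with X meets audit: none.
Via interview — items with X meets interview: none.
Union: none.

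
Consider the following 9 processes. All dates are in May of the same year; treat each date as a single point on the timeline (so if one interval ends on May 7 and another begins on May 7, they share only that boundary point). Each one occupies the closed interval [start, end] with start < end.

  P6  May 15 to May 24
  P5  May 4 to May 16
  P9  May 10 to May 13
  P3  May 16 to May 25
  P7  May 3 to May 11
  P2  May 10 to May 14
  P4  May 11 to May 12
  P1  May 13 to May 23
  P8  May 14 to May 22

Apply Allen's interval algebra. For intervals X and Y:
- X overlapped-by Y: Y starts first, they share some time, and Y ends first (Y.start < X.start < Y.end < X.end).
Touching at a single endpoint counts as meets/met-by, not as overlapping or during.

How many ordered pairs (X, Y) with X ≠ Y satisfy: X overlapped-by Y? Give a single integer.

Checking all 72 ordered pairs for relation 'overlapped-by'; matching pairs in alphabetical order:
(P1, P2): P1 overlapped-by P2 ✓
(P1, P5): P1 overlapped-by P5 ✓
(P2, P7): P2 overlapped-by P7 ✓
(P3, P1): P3 overlapped-by P1 ✓
(P3, P6): P3 overlapped-by P6 ✓
(P3, P8): P3 overlapped-by P8 ✓
(P5, P7): P5 overlapped-by P7 ✓
(P6, P1): P6 overlapped-by P1 ✓
(P6, P5): P6 overlapped-by P5 ✓
(P6, P8): P6 overlapped-by P8 ✓
(P8, P5): P8 overlapped-by P5 ✓
(P9, P7): P9 overlapped-by P7 ✓
Count: 12.

12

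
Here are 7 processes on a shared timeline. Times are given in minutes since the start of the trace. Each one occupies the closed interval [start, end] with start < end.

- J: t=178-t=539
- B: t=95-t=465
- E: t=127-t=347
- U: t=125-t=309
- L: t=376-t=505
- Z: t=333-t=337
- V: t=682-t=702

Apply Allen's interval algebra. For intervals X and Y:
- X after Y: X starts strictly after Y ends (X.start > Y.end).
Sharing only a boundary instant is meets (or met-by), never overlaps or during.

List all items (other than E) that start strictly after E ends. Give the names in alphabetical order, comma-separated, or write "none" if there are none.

Target E = [t=127, t=347].
B [t=95, t=465] → contains → no.
J [t=178, t=539] → overlapped-by → no.
L [t=376, t=505] → after → yes.
U [t=125, t=309] → overlaps → no.
V [t=682, t=702] → after → yes.
Z [t=333, t=337] → during → no.
Result: L, V.

L, V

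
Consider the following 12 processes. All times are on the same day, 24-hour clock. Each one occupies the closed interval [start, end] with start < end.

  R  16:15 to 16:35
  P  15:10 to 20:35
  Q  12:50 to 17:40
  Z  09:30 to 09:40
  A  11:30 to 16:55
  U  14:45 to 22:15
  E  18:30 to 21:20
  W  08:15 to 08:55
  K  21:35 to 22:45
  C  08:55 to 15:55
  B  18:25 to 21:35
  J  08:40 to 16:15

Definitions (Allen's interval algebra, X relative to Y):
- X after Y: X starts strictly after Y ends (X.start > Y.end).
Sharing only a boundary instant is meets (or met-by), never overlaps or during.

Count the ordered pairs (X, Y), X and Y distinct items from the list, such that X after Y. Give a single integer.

Checking all 132 ordered pairs for relation 'after'; matching pairs in alphabetical order:
(A, W): A after W ✓
(A, Z): A after Z ✓
(B, A): B after A ✓
(B, C): B after C ✓
(B, J): B after J ✓
(B, Q): B after Q ✓
(B, R): B after R ✓
(B, W): B after W ✓
(B, Z): B after Z ✓
(E, A): E after A ✓
(E, C): E after C ✓
(E, J): E after J ✓
(E, Q): E after Q ✓
(E, R): E after R ✓
(E, W): E after W ✓
(E, Z): E after Z ✓
(K, A): K after A ✓
(K, C): K after C ✓
(K, E): K after E ✓
(K, J): K after J ✓
(K, P): K after P ✓
(K, Q): K after Q ✓
(K, R): K after R ✓
(K, W): K after W ✓
... plus 11 further pairs not listed.
Count: 35.

35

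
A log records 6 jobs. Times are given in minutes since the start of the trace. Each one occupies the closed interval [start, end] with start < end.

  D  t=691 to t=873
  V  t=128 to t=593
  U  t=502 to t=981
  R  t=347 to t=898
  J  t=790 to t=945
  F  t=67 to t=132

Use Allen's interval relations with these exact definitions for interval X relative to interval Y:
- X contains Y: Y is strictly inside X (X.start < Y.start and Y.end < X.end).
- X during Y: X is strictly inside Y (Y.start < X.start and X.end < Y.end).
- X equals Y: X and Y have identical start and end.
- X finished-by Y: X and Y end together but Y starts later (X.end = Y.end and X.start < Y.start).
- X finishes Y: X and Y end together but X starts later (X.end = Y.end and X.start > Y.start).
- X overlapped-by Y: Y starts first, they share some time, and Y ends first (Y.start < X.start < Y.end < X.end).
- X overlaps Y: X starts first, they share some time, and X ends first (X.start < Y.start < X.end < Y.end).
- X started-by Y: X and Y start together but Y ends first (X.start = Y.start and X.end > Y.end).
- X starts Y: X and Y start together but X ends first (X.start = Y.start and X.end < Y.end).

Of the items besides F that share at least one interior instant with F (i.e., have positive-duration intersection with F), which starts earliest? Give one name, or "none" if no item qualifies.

V

Target F = [t=67, t=132].
D [t=691, t=873] → after → excluded.
J [t=790, t=945] → after → excluded.
R [t=347, t=898] → after → excluded.
U [t=502, t=981] → after → excluded.
V [t=128, t=593] → overlapped-by → candidate.
Among candidates, earliest start is t=128 → V.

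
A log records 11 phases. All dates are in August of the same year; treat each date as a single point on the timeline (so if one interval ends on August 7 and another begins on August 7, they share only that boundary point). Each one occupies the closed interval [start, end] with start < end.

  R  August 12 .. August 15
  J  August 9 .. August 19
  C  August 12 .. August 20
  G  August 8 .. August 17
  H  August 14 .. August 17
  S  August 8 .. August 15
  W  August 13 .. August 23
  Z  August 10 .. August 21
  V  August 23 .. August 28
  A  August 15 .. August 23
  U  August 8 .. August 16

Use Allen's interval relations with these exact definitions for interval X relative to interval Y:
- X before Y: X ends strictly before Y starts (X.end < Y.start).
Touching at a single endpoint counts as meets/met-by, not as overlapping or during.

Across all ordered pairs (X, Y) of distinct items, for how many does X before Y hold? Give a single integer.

Checking all 110 ordered pairs for relation 'before'; matching pairs in alphabetical order:
(C, V): C before V ✓
(G, V): G before V ✓
(H, V): H before V ✓
(J, V): J before V ✓
(R, V): R before V ✓
(S, V): S before V ✓
(U, V): U before V ✓
(Z, V): Z before V ✓
Count: 8.

8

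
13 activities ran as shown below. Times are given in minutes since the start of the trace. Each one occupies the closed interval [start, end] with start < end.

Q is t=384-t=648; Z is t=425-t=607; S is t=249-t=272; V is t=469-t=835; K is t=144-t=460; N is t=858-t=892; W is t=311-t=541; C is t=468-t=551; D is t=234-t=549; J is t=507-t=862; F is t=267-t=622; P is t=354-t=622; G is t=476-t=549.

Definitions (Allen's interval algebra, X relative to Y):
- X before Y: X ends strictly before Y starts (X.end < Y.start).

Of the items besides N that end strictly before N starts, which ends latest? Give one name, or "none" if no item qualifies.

V

Target N = [t=858, t=892].
C [t=468, t=551] → before → candidate.
D [t=234, t=549] → before → candidate.
F [t=267, t=622] → before → candidate.
G [t=476, t=549] → before → candidate.
J [t=507, t=862] → overlaps → excluded.
K [t=144, t=460] → before → candidate.
P [t=354, t=622] → before → candidate.
Q [t=384, t=648] → before → candidate.
S [t=249, t=272] → before → candidate.
V [t=469, t=835] → before → candidate.
W [t=311, t=541] → before → candidate.
Z [t=425, t=607] → before → candidate.
Among candidates, latest end is t=835 → V.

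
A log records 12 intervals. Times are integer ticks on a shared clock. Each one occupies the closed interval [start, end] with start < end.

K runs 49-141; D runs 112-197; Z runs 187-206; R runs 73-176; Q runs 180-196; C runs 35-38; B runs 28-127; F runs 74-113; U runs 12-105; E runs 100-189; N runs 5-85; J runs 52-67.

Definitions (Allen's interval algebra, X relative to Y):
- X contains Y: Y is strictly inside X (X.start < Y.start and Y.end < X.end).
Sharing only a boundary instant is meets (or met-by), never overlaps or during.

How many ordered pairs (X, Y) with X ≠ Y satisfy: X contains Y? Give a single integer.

Checking all 132 ordered pairs for relation 'contains'; matching pairs in alphabetical order:
(B, C): B contains C ✓
(B, F): B contains F ✓
(B, J): B contains J ✓
(D, Q): D contains Q ✓
(K, F): K contains F ✓
(K, J): K contains J ✓
(N, C): N contains C ✓
(N, J): N contains J ✓
(R, F): R contains F ✓
(U, C): U contains C ✓
(U, J): U contains J ✓
Count: 11.

11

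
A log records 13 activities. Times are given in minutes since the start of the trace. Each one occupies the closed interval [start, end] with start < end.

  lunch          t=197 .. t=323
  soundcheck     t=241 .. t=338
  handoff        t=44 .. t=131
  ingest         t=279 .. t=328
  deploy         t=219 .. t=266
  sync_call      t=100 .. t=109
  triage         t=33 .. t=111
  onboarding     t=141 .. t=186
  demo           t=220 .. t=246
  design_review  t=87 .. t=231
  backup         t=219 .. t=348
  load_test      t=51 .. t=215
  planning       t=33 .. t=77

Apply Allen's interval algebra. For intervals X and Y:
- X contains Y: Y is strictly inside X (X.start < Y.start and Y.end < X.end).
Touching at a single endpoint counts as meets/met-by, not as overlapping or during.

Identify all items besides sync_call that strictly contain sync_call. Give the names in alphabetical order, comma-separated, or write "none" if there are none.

Target sync_call = [t=100, t=109].
backup [t=219, t=348] → after → no.
demo [t=220, t=246] → after → no.
deploy [t=219, t=266] → after → no.
design_review [t=87, t=231] → contains → yes.
handoff [t=44, t=131] → contains → yes.
ingest [t=279, t=328] → after → no.
load_test [t=51, t=215] → contains → yes.
lunch [t=197, t=323] → after → no.
onboarding [t=141, t=186] → after → no.
planning [t=33, t=77] → before → no.
soundcheck [t=241, t=338] → after → no.
triage [t=33, t=111] → contains → yes.
Result: design_review, handoff, load_test, triage.

design_review, handoff, load_test, triage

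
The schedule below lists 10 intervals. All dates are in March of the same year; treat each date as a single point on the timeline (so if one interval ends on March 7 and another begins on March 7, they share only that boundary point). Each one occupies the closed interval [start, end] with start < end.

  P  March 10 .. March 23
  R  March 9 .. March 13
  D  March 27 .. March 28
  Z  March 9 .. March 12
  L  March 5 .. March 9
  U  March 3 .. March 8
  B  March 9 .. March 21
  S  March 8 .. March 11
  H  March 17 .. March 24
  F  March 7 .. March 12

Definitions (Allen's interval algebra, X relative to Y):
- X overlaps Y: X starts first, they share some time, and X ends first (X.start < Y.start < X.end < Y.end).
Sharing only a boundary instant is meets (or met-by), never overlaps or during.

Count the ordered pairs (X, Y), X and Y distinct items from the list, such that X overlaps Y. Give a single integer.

Checking all 90 ordered pairs for relation 'overlaps'; matching pairs in alphabetical order:
(B, H): B overlaps H ✓
(B, P): B overlaps P ✓
(F, B): F overlaps B ✓
(F, P): F overlaps P ✓
(F, R): F overlaps R ✓
(L, F): L overlaps F ✓
(L, S): L overlaps S ✓
(P, H): P overlaps H ✓
(R, P): R overlaps P ✓
(S, B): S overlaps B ✓
(S, P): S overlaps P ✓
(S, R): S overlaps R ✓
(S, Z): S overlaps Z ✓
(U, F): U overlaps F ✓
(U, L): U overlaps L ✓
(Z, P): Z overlaps P ✓
Count: 16.

16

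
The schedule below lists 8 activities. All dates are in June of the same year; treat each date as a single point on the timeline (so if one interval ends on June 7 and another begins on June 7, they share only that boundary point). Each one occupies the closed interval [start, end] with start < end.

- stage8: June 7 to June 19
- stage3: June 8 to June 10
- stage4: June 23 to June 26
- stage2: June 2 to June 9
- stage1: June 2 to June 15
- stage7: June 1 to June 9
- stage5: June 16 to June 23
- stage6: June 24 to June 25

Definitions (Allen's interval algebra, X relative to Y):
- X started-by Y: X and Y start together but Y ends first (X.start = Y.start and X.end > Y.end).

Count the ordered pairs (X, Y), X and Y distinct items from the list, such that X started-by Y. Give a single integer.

Checking all 56 ordered pairs for relation 'started-by'; matching pairs in alphabetical order:
(stage1, stage2): stage1 started-by stage2 ✓
Count: 1.

1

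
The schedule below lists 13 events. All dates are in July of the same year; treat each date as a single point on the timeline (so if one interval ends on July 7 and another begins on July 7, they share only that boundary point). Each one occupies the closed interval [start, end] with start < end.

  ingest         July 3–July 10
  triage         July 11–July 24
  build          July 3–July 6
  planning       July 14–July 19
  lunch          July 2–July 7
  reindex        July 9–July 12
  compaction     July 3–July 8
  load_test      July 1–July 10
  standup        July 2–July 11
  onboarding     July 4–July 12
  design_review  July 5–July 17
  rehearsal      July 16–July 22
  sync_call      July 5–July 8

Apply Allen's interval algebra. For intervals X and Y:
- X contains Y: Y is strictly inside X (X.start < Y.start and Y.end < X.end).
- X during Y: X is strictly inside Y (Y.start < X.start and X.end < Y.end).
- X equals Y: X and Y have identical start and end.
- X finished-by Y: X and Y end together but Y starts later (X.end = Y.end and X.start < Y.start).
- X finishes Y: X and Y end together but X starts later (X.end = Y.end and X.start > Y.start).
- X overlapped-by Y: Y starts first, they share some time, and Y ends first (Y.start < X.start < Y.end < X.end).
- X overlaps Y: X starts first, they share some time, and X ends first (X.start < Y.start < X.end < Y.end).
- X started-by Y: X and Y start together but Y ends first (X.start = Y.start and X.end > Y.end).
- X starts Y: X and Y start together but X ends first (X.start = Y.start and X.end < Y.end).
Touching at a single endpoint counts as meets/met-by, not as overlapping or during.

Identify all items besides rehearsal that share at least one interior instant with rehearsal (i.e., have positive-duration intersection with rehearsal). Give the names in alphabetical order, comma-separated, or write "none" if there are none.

Target rehearsal = [July 16, July 22].
build [July 3, July 6] → before → no.
compaction [July 3, July 8] → before → no.
design_review [July 5, July 17] → overlaps → yes.
ingest [July 3, July 10] → before → no.
load_test [July 1, July 10] → before → no.
lunch [July 2, July 7] → before → no.
onboarding [July 4, July 12] → before → no.
planning [July 14, July 19] → overlaps → yes.
reindex [July 9, July 12] → before → no.
standup [July 2, July 11] → before → no.
sync_call [July 5, July 8] → before → no.
triage [July 11, July 24] → contains → yes.
Result: design_review, planning, triage.

design_review, planning, triage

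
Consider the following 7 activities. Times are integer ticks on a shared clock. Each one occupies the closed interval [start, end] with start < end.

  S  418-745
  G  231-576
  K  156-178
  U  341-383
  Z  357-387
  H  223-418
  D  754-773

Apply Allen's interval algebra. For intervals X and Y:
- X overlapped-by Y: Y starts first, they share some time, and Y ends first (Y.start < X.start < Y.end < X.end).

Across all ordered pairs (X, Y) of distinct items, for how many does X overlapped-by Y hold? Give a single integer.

3

Checking all 42 ordered pairs for relation 'overlapped-by'; matching pairs in alphabetical order:
(G, H): G overlapped-by H ✓
(S, G): S overlapped-by G ✓
(Z, U): Z overlapped-by U ✓
Count: 3.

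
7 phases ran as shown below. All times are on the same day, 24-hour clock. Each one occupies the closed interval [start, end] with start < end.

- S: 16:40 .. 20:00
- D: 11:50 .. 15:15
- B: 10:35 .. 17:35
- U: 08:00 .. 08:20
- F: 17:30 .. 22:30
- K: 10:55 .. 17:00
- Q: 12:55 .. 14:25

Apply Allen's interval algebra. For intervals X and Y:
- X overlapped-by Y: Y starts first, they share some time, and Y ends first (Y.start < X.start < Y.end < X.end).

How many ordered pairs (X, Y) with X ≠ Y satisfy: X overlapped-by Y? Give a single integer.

Checking all 42 ordered pairs for relation 'overlapped-by'; matching pairs in alphabetical order:
(F, B): F overlapped-by B ✓
(F, S): F overlapped-by S ✓
(S, B): S overlapped-by B ✓
(S, K): S overlapped-by K ✓
Count: 4.

4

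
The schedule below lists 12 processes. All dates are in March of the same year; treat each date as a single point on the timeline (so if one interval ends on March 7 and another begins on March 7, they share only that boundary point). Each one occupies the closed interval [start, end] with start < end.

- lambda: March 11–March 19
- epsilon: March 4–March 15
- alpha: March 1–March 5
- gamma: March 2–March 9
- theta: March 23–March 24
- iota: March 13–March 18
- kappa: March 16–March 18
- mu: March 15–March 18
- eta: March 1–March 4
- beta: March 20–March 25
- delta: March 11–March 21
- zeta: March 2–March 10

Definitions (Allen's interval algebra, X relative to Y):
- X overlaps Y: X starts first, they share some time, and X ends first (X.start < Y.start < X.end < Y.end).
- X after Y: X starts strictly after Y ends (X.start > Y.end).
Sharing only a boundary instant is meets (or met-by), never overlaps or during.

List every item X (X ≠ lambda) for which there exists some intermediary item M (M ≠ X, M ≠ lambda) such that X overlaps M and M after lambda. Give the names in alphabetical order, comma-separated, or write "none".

Target lambda = [March 11, March 19].
Intermediaries M with M after lambda: beta, theta.
Via beta — items with X overlaps beta: delta.
Via theta — items with X overlaps theta: none.
Union: delta.

delta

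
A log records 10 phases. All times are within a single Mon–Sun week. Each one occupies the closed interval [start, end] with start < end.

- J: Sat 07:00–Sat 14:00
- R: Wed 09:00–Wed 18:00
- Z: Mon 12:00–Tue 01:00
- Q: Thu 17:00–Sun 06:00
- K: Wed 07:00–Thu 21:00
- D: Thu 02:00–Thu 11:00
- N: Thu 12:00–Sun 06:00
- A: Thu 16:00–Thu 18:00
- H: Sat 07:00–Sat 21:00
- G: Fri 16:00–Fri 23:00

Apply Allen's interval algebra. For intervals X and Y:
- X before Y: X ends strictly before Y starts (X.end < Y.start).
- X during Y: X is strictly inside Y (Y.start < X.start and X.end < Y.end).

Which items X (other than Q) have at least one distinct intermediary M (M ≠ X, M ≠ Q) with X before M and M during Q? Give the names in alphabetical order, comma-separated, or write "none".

Target Q = [Thu 17:00, Sun 06:00].
Intermediaries M with M during Q: G, H, J.
Via G — items with X before G: A, D, K, R, Z.
Via H — items with X before H: A, D, G, K, R, Z.
Via J — items with X before J: A, D, G, K, R, Z.
Union: A, D, G, K, R, Z.

A, D, G, K, R, Z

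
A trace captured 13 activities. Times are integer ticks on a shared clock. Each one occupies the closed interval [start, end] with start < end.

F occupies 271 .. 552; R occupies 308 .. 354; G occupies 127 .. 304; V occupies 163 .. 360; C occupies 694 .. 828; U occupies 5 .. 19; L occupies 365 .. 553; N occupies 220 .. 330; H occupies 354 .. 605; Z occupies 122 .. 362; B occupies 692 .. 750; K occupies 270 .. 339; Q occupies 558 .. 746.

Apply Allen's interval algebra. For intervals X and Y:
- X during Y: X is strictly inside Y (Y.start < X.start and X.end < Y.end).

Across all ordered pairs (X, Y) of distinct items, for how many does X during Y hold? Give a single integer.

Checking all 156 ordered pairs for relation 'during'; matching pairs in alphabetical order:
(G, Z): G during Z ✓
(K, V): K during V ✓
(K, Z): K during Z ✓
(L, H): L during H ✓
(N, V): N during V ✓
(N, Z): N during Z ✓
(R, F): R during F ✓
(R, V): R during V ✓
(R, Z): R during Z ✓
(V, Z): V during Z ✓
Count: 10.

10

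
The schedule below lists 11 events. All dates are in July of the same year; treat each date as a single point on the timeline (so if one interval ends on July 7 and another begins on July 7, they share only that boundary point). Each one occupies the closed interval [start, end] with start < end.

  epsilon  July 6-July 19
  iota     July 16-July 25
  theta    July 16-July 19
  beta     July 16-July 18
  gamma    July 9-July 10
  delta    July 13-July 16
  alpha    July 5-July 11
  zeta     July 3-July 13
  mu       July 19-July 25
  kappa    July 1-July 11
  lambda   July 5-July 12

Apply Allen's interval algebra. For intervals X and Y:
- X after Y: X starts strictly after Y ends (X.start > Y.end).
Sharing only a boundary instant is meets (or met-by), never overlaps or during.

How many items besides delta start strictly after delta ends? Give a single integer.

1

Target delta = [July 13, July 16].
alpha [July 5, July 11] → before → no.
beta [July 16, July 18] → met-by → no.
epsilon [July 6, July 19] → contains → no.
gamma [July 9, July 10] → before → no.
iota [July 16, July 25] → met-by → no.
kappa [July 1, July 11] → before → no.
lambda [July 5, July 12] → before → no.
mu [July 19, July 25] → after → counts.
theta [July 16, July 19] → met-by → no.
zeta [July 3, July 13] → meets → no.
Total: 1.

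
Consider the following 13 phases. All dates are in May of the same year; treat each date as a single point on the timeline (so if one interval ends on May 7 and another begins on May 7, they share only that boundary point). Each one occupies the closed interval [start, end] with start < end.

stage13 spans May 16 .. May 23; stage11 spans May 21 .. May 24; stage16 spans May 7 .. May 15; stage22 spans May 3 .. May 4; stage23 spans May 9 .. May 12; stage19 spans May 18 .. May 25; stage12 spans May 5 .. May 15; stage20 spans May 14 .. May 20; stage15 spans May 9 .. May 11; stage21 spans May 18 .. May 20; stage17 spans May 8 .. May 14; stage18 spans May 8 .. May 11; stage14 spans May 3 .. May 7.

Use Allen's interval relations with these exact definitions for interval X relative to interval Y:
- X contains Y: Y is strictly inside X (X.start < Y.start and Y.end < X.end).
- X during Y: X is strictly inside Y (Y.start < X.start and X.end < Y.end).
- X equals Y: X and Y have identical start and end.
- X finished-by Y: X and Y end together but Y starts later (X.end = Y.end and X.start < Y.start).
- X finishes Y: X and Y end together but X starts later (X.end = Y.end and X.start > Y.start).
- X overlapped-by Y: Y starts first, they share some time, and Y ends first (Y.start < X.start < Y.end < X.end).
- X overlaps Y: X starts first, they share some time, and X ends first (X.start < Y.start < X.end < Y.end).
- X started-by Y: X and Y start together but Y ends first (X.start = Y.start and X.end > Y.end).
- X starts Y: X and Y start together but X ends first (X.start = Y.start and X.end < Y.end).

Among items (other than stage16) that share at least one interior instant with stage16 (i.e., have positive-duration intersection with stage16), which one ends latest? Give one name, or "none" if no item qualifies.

Target stage16 = [May 7, May 15].
stage11 [May 21, May 24] → after → excluded.
stage12 [May 5, May 15] → finished-by → candidate.
stage13 [May 16, May 23] → after → excluded.
stage14 [May 3, May 7] → meets → excluded.
stage15 [May 9, May 11] → during → candidate.
stage17 [May 8, May 14] → during → candidate.
stage18 [May 8, May 11] → during → candidate.
stage19 [May 18, May 25] → after → excluded.
stage20 [May 14, May 20] → overlapped-by → candidate.
stage21 [May 18, May 20] → after → excluded.
stage22 [May 3, May 4] → before → excluded.
stage23 [May 9, May 12] → during → candidate.
Among candidates, latest end is May 20 → stage20.

stage20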